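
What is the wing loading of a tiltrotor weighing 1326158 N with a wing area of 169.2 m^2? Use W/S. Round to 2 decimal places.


Step 1: Wing loading = W / S = 1326158 / 169.2
Step 2: Wing loading = 7837.81 N/m^2

7837.81


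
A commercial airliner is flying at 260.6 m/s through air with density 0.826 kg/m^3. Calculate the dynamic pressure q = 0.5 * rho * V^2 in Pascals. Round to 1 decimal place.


Step 1: V^2 = 260.6^2 = 67912.36
Step 2: q = 0.5 * 0.826 * 67912.36
Step 3: q = 28047.8 Pa

28047.8


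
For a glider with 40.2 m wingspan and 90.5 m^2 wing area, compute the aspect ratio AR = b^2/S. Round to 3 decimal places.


Step 1: b^2 = 40.2^2 = 1616.04
Step 2: AR = 1616.04 / 90.5 = 17.857

17.857


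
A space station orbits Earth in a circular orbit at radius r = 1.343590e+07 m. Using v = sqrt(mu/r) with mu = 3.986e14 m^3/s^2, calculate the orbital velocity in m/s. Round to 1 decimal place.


Step 1: mu / r = 3.986e14 / 1.343590e+07 = 29666788.2315
Step 2: v = sqrt(29666788.2315) = 5446.7 m/s

5446.7


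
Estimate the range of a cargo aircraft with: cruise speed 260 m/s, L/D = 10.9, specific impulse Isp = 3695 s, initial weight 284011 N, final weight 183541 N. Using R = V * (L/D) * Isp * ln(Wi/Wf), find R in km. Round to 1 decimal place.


Step 1: Coefficient = V * (L/D) * Isp = 260 * 10.9 * 3695 = 10471630.0 m
Step 2: Wi/Wf = 284011 / 183541 = 1.547398
Step 3: ln(1.547398) = 0.436575
Step 4: R = 10471630.0 * 0.436575 = 4571650.8 m = 4571.7 km

4571.7


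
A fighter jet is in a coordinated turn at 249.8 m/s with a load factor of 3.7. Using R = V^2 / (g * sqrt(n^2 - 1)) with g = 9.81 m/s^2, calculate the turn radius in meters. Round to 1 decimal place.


Step 1: V^2 = 249.8^2 = 62400.04
Step 2: n^2 - 1 = 3.7^2 - 1 = 12.69
Step 3: sqrt(12.69) = 3.562303
Step 4: R = 62400.04 / (9.81 * 3.562303) = 1785.6 m

1785.6


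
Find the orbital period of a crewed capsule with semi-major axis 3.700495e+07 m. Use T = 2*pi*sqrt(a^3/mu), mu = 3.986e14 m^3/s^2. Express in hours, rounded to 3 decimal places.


Step 1: a^3 / mu = 5.067333e+22 / 3.986e14 = 1.271283e+08
Step 2: sqrt(1.271283e+08) = 11275.1177 s
Step 3: T = 2*pi * 11275.1177 = 70843.65 s
Step 4: T in hours = 70843.65 / 3600 = 19.679 hours

19.679


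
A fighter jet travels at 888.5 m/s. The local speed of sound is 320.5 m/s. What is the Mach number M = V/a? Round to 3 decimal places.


Step 1: M = V / a = 888.5 / 320.5
Step 2: M = 2.772

2.772


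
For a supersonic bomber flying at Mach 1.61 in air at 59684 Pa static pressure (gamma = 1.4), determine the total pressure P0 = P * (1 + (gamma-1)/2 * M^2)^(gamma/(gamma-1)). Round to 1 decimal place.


Step 1: (gamma-1)/2 * M^2 = 0.2 * 2.5921 = 0.51842
Step 2: 1 + 0.51842 = 1.51842
Step 3: Exponent gamma/(gamma-1) = 3.5
Step 4: P0 = 59684 * 1.51842^3.5 = 257471.8 Pa

257471.8


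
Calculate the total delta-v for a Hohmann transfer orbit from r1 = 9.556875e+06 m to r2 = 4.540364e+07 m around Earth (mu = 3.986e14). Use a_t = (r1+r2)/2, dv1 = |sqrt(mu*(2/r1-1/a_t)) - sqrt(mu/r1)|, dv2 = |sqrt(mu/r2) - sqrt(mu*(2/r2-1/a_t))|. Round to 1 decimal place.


Step 1: Transfer semi-major axis a_t = (9.556875e+06 + 4.540364e+07) / 2 = 2.748026e+07 m
Step 2: v1 (circular at r1) = sqrt(mu/r1) = 6458.19 m/s
Step 3: v_t1 = sqrt(mu*(2/r1 - 1/a_t)) = 8301.29 m/s
Step 4: dv1 = |8301.29 - 6458.19| = 1843.1 m/s
Step 5: v2 (circular at r2) = 2962.94 m/s, v_t2 = 1747.31 m/s
Step 6: dv2 = |2962.94 - 1747.31| = 1215.63 m/s
Step 7: Total delta-v = 1843.1 + 1215.63 = 3058.7 m/s

3058.7


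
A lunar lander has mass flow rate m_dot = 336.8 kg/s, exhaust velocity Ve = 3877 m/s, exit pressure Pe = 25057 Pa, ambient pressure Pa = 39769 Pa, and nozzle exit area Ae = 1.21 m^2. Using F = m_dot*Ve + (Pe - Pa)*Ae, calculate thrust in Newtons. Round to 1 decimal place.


Step 1: Momentum thrust = m_dot * Ve = 336.8 * 3877 = 1305773.6 N
Step 2: Pressure thrust = (Pe - Pa) * Ae = (25057 - 39769) * 1.21 = -17801.52 N
Step 3: Total thrust F = 1305773.6 + -17801.52 = 1287972.1 N

1287972.1


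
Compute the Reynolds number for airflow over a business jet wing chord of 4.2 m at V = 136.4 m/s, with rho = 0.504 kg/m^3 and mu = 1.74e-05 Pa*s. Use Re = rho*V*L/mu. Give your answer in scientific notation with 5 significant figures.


Step 1: Numerator = rho * V * L = 0.504 * 136.4 * 4.2 = 288.73152
Step 2: Re = 288.73152 / 1.74e-05
Step 3: Re = 1.6594e+07

1.6594e+07


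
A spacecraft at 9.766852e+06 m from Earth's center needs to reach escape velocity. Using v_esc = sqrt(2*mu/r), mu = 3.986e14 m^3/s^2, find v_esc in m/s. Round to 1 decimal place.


Step 1: 2*mu/r = 2 * 3.986e14 / 9.766852e+06 = 81623024.4914
Step 2: v_esc = sqrt(81623024.4914) = 9034.5 m/s

9034.5


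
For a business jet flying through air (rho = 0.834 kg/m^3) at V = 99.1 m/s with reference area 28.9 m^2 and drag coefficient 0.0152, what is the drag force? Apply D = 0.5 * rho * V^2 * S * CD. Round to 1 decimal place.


Step 1: Dynamic pressure q = 0.5 * 0.834 * 99.1^2 = 4095.2778 Pa
Step 2: Drag D = q * S * CD = 4095.2778 * 28.9 * 0.0152
Step 3: D = 1799.0 N

1799.0


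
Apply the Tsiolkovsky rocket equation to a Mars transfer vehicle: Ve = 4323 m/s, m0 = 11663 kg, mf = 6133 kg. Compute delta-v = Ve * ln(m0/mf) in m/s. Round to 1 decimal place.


Step 1: Mass ratio m0/mf = 11663 / 6133 = 1.901679
Step 2: ln(1.901679) = 0.642737
Step 3: delta-v = 4323 * 0.642737 = 2778.6 m/s

2778.6


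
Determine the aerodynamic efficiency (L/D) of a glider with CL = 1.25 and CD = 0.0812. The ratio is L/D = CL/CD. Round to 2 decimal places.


Step 1: L/D = CL / CD = 1.25 / 0.0812
Step 2: L/D = 15.39

15.39


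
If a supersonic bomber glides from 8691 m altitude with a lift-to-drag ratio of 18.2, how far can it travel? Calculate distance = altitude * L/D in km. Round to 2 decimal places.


Step 1: Glide distance = altitude * L/D = 8691 * 18.2 = 158176.2 m
Step 2: Convert to km: 158176.2 / 1000 = 158.18 km

158.18


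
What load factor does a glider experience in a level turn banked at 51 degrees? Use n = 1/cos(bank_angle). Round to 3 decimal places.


Step 1: Convert 51 degrees to radians = 0.890118
Step 2: cos(51 deg) = 0.62932
Step 3: n = 1 / 0.62932 = 1.589

1.589


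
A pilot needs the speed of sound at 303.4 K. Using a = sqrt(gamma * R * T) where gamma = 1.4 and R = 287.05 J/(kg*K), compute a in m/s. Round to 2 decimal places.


Step 1: gamma * R * T = 1.4 * 287.05 * 303.4 = 121927.358
Step 2: a = sqrt(121927.358) = 349.18 m/s

349.18


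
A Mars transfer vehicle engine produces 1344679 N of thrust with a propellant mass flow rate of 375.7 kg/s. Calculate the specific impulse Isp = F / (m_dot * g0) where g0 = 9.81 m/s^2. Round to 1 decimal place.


Step 1: m_dot * g0 = 375.7 * 9.81 = 3685.62
Step 2: Isp = 1344679 / 3685.62 = 364.8 s

364.8


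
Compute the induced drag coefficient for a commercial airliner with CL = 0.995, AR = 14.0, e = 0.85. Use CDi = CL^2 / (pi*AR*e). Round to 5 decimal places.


Step 1: CL^2 = 0.995^2 = 0.990025
Step 2: pi * AR * e = 3.14159 * 14.0 * 0.85 = 37.384953
Step 3: CDi = 0.990025 / 37.384953 = 0.02648

0.02648


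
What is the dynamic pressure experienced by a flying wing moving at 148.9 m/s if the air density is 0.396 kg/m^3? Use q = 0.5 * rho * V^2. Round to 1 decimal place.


Step 1: V^2 = 148.9^2 = 22171.21
Step 2: q = 0.5 * 0.396 * 22171.21
Step 3: q = 4389.9 Pa

4389.9


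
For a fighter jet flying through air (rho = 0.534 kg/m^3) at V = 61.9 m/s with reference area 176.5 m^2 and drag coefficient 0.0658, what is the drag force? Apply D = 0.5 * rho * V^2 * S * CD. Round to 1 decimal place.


Step 1: Dynamic pressure q = 0.5 * 0.534 * 61.9^2 = 1023.0399 Pa
Step 2: Drag D = q * S * CD = 1023.0399 * 176.5 * 0.0658
Step 3: D = 11881.3 N

11881.3


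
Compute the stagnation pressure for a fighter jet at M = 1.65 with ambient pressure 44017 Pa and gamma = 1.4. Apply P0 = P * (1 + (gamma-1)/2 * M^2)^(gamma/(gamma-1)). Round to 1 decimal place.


Step 1: (gamma-1)/2 * M^2 = 0.2 * 2.7225 = 0.5445
Step 2: 1 + 0.5445 = 1.5445
Step 3: Exponent gamma/(gamma-1) = 3.5
Step 4: P0 = 44017 * 1.5445^3.5 = 201547.8 Pa

201547.8


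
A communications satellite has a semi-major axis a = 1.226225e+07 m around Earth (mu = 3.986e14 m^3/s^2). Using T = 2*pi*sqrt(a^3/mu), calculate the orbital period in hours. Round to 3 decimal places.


Step 1: a^3 / mu = 1.843786e+21 / 3.986e14 = 4.625655e+06
Step 2: sqrt(4.625655e+06) = 2150.7335 s
Step 3: T = 2*pi * 2150.7335 = 13513.46 s
Step 4: T in hours = 13513.46 / 3600 = 3.754 hours

3.754


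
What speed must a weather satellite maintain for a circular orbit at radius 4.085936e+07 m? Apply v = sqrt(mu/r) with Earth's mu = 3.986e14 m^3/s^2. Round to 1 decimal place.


Step 1: mu / r = 3.986e14 / 4.085936e+07 = 9755414.6712
Step 2: v = sqrt(9755414.6712) = 3123.4 m/s

3123.4


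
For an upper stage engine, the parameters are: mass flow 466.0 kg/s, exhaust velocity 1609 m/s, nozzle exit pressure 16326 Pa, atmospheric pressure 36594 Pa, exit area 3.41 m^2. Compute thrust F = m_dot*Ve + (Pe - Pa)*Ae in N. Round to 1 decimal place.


Step 1: Momentum thrust = m_dot * Ve = 466.0 * 1609 = 749794.0 N
Step 2: Pressure thrust = (Pe - Pa) * Ae = (16326 - 36594) * 3.41 = -69113.88 N
Step 3: Total thrust F = 749794.0 + -69113.88 = 680680.1 N

680680.1


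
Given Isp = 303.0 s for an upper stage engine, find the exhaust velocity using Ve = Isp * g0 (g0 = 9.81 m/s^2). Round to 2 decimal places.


Step 1: Ve = Isp * g0 = 303.0 * 9.81
Step 2: Ve = 2972.43 m/s

2972.43


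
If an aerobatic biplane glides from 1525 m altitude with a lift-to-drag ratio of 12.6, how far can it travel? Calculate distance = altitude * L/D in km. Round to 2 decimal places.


Step 1: Glide distance = altitude * L/D = 1525 * 12.6 = 19215.0 m
Step 2: Convert to km: 19215.0 / 1000 = 19.22 km

19.22


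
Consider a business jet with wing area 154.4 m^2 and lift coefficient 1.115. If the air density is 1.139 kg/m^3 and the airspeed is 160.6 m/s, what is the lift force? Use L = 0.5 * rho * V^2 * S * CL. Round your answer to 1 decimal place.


Step 1: Calculate dynamic pressure q = 0.5 * 1.139 * 160.6^2 = 0.5 * 1.139 * 25792.36 = 14688.749 Pa
Step 2: Multiply by wing area and lift coefficient: L = 14688.749 * 154.4 * 1.115
Step 3: L = 2267942.8487 * 1.115 = 2528756.3 N

2528756.3


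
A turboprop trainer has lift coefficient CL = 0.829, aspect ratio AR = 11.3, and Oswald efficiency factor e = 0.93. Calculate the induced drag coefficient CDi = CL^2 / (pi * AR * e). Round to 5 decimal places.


Step 1: CL^2 = 0.829^2 = 0.687241
Step 2: pi * AR * e = 3.14159 * 11.3 * 0.93 = 33.014997
Step 3: CDi = 0.687241 / 33.014997 = 0.02082

0.02082


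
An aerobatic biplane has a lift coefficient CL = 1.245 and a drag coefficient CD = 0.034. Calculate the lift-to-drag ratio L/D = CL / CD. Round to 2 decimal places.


Step 1: L/D = CL / CD = 1.245 / 0.034
Step 2: L/D = 36.62

36.62


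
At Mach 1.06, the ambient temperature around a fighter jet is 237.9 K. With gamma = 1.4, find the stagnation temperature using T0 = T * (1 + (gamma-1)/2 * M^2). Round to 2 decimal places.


Step 1: (gamma-1)/2 = 0.2
Step 2: M^2 = 1.1236
Step 3: 1 + 0.2 * 1.1236 = 1.22472
Step 4: T0 = 237.9 * 1.22472 = 291.36 K

291.36


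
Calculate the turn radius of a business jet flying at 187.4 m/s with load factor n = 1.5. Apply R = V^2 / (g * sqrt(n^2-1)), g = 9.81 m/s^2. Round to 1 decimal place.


Step 1: V^2 = 187.4^2 = 35118.76
Step 2: n^2 - 1 = 1.5^2 - 1 = 1.25
Step 3: sqrt(1.25) = 1.118034
Step 4: R = 35118.76 / (9.81 * 1.118034) = 3202.0 m

3202.0


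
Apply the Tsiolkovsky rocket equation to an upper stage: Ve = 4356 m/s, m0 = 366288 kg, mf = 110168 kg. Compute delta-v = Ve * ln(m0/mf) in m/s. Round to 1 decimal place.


Step 1: Mass ratio m0/mf = 366288 / 110168 = 3.324813
Step 2: ln(3.324813) = 1.201413
Step 3: delta-v = 4356 * 1.201413 = 5233.4 m/s

5233.4


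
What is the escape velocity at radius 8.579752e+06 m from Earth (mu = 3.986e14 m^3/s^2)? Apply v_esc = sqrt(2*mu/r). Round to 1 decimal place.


Step 1: 2*mu/r = 2 * 3.986e14 / 8.579752e+06 = 92916438.6103
Step 2: v_esc = sqrt(92916438.6103) = 9639.3 m/s

9639.3


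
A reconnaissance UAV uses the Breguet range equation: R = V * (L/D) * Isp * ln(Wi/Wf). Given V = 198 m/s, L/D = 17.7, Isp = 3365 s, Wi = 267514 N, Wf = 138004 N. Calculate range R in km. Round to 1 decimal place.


Step 1: Coefficient = V * (L/D) * Isp = 198 * 17.7 * 3365 = 11792979.0 m
Step 2: Wi/Wf = 267514 / 138004 = 1.938451
Step 3: ln(1.938451) = 0.661889
Step 4: R = 11792979.0 * 0.661889 = 7805645.8 m = 7805.6 km

7805.6


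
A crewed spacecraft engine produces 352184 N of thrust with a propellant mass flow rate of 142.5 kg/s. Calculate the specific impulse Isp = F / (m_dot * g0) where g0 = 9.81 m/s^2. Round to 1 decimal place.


Step 1: m_dot * g0 = 142.5 * 9.81 = 1397.93
Step 2: Isp = 352184 / 1397.93 = 251.9 s

251.9


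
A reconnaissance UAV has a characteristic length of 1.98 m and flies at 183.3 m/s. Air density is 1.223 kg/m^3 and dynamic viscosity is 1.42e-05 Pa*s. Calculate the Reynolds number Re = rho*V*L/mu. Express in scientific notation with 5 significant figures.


Step 1: Numerator = rho * V * L = 1.223 * 183.3 * 1.98 = 443.868282
Step 2: Re = 443.868282 / 1.42e-05
Step 3: Re = 3.1258e+07

3.1258e+07


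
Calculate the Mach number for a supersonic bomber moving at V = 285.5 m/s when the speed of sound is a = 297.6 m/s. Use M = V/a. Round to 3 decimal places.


Step 1: M = V / a = 285.5 / 297.6
Step 2: M = 0.959

0.959


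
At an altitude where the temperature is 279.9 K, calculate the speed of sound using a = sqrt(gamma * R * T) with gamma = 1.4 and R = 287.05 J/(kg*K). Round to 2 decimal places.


Step 1: gamma * R * T = 1.4 * 287.05 * 279.9 = 112483.413
Step 2: a = sqrt(112483.413) = 335.39 m/s

335.39


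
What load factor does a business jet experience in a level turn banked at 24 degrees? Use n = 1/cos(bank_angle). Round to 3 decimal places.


Step 1: Convert 24 degrees to radians = 0.418879
Step 2: cos(24 deg) = 0.913545
Step 3: n = 1 / 0.913545 = 1.095

1.095


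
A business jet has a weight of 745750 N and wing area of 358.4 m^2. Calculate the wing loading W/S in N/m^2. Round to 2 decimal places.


Step 1: Wing loading = W / S = 745750 / 358.4
Step 2: Wing loading = 2080.78 N/m^2

2080.78


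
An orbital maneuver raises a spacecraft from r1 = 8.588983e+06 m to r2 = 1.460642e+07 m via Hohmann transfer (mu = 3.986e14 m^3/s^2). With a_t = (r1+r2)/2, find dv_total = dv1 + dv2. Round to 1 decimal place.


Step 1: Transfer semi-major axis a_t = (8.588983e+06 + 1.460642e+07) / 2 = 1.159770e+07 m
Step 2: v1 (circular at r1) = sqrt(mu/r1) = 6812.36 m/s
Step 3: v_t1 = sqrt(mu*(2/r1 - 1/a_t)) = 7645.11 m/s
Step 4: dv1 = |7645.11 - 6812.36| = 832.75 m/s
Step 5: v2 (circular at r2) = 5223.92 m/s, v_t2 = 4495.54 m/s
Step 6: dv2 = |5223.92 - 4495.54| = 728.38 m/s
Step 7: Total delta-v = 832.75 + 728.38 = 1561.1 m/s

1561.1


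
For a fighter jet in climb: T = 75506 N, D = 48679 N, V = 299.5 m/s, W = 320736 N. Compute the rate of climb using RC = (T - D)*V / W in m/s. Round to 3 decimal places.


Step 1: Excess thrust = T - D = 75506 - 48679 = 26827 N
Step 2: Excess power = 26827 * 299.5 = 8034686.5 W
Step 3: RC = 8034686.5 / 320736 = 25.051 m/s

25.051


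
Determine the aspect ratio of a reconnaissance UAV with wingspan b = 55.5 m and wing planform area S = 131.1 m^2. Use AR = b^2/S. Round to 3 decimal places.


Step 1: b^2 = 55.5^2 = 3080.25
Step 2: AR = 3080.25 / 131.1 = 23.495

23.495


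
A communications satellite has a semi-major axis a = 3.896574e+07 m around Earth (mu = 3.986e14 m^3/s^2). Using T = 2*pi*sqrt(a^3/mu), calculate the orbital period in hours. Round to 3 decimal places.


Step 1: a^3 / mu = 5.916281e+22 / 3.986e14 = 1.484265e+08
Step 2: sqrt(1.484265e+08) = 12183.0421 s
Step 3: T = 2*pi * 12183.0421 = 76548.31 s
Step 4: T in hours = 76548.31 / 3600 = 21.263 hours

21.263


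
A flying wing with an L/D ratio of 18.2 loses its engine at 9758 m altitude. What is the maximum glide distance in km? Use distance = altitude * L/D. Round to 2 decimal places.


Step 1: Glide distance = altitude * L/D = 9758 * 18.2 = 177595.6 m
Step 2: Convert to km: 177595.6 / 1000 = 177.60 km

177.60


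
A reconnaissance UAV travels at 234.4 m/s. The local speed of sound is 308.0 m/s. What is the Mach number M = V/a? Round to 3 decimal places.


Step 1: M = V / a = 234.4 / 308.0
Step 2: M = 0.761

0.761


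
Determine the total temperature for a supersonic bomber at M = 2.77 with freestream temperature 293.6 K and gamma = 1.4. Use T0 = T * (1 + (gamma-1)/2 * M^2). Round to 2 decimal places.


Step 1: (gamma-1)/2 = 0.2
Step 2: M^2 = 7.6729
Step 3: 1 + 0.2 * 7.6729 = 2.53458
Step 4: T0 = 293.6 * 2.53458 = 744.15 K

744.15


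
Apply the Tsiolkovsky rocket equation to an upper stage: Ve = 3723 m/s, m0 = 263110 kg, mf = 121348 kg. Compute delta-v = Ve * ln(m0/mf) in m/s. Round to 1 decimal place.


Step 1: Mass ratio m0/mf = 263110 / 121348 = 2.168227
Step 2: ln(2.168227) = 0.77391
Step 3: delta-v = 3723 * 0.77391 = 2881.3 m/s

2881.3


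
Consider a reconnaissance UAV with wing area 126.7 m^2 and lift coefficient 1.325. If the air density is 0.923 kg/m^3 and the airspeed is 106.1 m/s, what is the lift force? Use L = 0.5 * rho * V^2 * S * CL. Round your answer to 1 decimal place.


Step 1: Calculate dynamic pressure q = 0.5 * 0.923 * 106.1^2 = 0.5 * 0.923 * 11257.21 = 5195.2024 Pa
Step 2: Multiply by wing area and lift coefficient: L = 5195.2024 * 126.7 * 1.325
Step 3: L = 658232.146 * 1.325 = 872157.6 N

872157.6


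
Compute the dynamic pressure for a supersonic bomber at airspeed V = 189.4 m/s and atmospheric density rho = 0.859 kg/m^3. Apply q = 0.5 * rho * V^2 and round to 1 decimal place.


Step 1: V^2 = 189.4^2 = 35872.36
Step 2: q = 0.5 * 0.859 * 35872.36
Step 3: q = 15407.2 Pa

15407.2


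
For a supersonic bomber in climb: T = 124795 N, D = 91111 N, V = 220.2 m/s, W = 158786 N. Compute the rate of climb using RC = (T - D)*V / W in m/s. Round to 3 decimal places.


Step 1: Excess thrust = T - D = 124795 - 91111 = 33684 N
Step 2: Excess power = 33684 * 220.2 = 7417216.8 W
Step 3: RC = 7417216.8 / 158786 = 46.712 m/s

46.712


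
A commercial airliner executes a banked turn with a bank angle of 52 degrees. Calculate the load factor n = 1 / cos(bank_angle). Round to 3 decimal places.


Step 1: Convert 52 degrees to radians = 0.907571
Step 2: cos(52 deg) = 0.615661
Step 3: n = 1 / 0.615661 = 1.624

1.624


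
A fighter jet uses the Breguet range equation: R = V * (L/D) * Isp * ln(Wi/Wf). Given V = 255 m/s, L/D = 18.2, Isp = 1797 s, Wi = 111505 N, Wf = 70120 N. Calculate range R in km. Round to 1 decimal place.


Step 1: Coefficient = V * (L/D) * Isp = 255 * 18.2 * 1797 = 8339877.0 m
Step 2: Wi/Wf = 111505 / 70120 = 1.590203
Step 3: ln(1.590203) = 0.463861
Step 4: R = 8339877.0 * 0.463861 = 3868546.8 m = 3868.5 km

3868.5


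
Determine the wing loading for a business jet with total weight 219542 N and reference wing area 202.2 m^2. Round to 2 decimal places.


Step 1: Wing loading = W / S = 219542 / 202.2
Step 2: Wing loading = 1085.77 N/m^2

1085.77


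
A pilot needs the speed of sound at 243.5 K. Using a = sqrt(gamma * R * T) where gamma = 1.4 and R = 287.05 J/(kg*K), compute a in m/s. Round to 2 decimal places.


Step 1: gamma * R * T = 1.4 * 287.05 * 243.5 = 97855.345
Step 2: a = sqrt(97855.345) = 312.82 m/s

312.82


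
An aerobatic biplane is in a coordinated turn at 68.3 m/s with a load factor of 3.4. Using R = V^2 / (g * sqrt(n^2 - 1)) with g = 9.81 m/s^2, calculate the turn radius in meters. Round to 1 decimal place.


Step 1: V^2 = 68.3^2 = 4664.89
Step 2: n^2 - 1 = 3.4^2 - 1 = 10.56
Step 3: sqrt(10.56) = 3.249615
Step 4: R = 4664.89 / (9.81 * 3.249615) = 146.3 m

146.3


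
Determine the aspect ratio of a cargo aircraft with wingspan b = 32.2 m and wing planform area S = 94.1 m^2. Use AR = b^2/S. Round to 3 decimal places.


Step 1: b^2 = 32.2^2 = 1036.84
Step 2: AR = 1036.84 / 94.1 = 11.018

11.018


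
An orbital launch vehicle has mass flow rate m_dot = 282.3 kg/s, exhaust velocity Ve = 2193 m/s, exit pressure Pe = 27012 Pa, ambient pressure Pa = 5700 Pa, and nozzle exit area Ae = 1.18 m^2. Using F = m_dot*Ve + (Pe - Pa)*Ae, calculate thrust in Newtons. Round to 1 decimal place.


Step 1: Momentum thrust = m_dot * Ve = 282.3 * 2193 = 619083.9 N
Step 2: Pressure thrust = (Pe - Pa) * Ae = (27012 - 5700) * 1.18 = 25148.16 N
Step 3: Total thrust F = 619083.9 + 25148.16 = 644232.1 N

644232.1


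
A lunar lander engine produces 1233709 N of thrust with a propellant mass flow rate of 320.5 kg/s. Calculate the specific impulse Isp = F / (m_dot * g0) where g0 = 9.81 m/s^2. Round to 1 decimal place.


Step 1: m_dot * g0 = 320.5 * 9.81 = 3144.11
Step 2: Isp = 1233709 / 3144.11 = 392.4 s

392.4


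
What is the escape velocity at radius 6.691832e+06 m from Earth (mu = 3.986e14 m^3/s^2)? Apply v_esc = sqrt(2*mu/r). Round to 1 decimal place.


Step 1: 2*mu/r = 2 * 3.986e14 / 6.691832e+06 = 119130306.9174
Step 2: v_esc = sqrt(119130306.9174) = 10914.7 m/s

10914.7


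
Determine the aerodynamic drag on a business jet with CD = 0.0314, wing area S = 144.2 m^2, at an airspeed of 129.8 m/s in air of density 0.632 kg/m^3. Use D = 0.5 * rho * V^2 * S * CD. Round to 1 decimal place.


Step 1: Dynamic pressure q = 0.5 * 0.632 * 129.8^2 = 5323.9806 Pa
Step 2: Drag D = q * S * CD = 5323.9806 * 144.2 * 0.0314
Step 3: D = 24106.3 N

24106.3


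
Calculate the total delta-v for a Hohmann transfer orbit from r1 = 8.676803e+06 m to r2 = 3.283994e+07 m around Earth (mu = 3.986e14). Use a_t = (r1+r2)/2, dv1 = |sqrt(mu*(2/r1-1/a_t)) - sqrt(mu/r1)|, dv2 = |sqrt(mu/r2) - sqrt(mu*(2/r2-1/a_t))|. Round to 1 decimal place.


Step 1: Transfer semi-major axis a_t = (8.676803e+06 + 3.283994e+07) / 2 = 2.075837e+07 m
Step 2: v1 (circular at r1) = sqrt(mu/r1) = 6777.8 m/s
Step 3: v_t1 = sqrt(mu*(2/r1 - 1/a_t)) = 8524.98 m/s
Step 4: dv1 = |8524.98 - 6777.8| = 1747.18 m/s
Step 5: v2 (circular at r2) = 3483.91 m/s, v_t2 = 2252.43 m/s
Step 6: dv2 = |3483.91 - 2252.43| = 1231.49 m/s
Step 7: Total delta-v = 1747.18 + 1231.49 = 2978.7 m/s

2978.7


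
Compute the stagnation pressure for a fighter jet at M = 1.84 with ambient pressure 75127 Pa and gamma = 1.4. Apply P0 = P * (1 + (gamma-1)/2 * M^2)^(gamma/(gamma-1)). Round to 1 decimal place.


Step 1: (gamma-1)/2 * M^2 = 0.2 * 3.3856 = 0.67712
Step 2: 1 + 0.67712 = 1.67712
Step 3: Exponent gamma/(gamma-1) = 3.5
Step 4: P0 = 75127 * 1.67712^3.5 = 458955.4 Pa

458955.4


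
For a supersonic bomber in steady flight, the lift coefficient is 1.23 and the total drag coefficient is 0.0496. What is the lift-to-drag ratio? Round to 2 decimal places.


Step 1: L/D = CL / CD = 1.23 / 0.0496
Step 2: L/D = 24.80

24.80


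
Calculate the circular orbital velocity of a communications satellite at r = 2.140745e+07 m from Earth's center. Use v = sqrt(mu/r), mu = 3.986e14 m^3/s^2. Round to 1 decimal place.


Step 1: mu / r = 3.986e14 / 2.140745e+07 = 18619686.1373
Step 2: v = sqrt(18619686.1373) = 4315.1 m/s

4315.1


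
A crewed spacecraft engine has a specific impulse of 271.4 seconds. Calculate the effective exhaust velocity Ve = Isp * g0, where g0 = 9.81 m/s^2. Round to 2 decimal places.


Step 1: Ve = Isp * g0 = 271.4 * 9.81
Step 2: Ve = 2662.43 m/s

2662.43


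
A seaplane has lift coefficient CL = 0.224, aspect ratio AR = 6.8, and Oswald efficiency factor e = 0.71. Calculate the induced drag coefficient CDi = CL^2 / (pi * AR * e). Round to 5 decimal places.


Step 1: CL^2 = 0.224^2 = 0.050176
Step 2: pi * AR * e = 3.14159 * 6.8 * 0.71 = 15.167609
Step 3: CDi = 0.050176 / 15.167609 = 0.00331

0.00331


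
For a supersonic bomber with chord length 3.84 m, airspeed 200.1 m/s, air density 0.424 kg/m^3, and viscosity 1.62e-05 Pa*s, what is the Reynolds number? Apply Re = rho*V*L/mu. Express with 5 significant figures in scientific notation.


Step 1: Numerator = rho * V * L = 0.424 * 200.1 * 3.84 = 325.794816
Step 2: Re = 325.794816 / 1.62e-05
Step 3: Re = 2.0111e+07

2.0111e+07


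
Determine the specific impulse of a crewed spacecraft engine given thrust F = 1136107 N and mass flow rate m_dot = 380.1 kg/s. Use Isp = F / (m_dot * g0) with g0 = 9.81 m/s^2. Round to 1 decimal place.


Step 1: m_dot * g0 = 380.1 * 9.81 = 3728.78
Step 2: Isp = 1136107 / 3728.78 = 304.7 s

304.7


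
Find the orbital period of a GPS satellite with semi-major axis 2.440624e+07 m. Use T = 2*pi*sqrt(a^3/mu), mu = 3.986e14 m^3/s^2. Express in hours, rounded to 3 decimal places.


Step 1: a^3 / mu = 1.453793e+22 / 3.986e14 = 3.647248e+07
Step 2: sqrt(3.647248e+07) = 6039.2453 s
Step 3: T = 2*pi * 6039.2453 = 37945.7 s
Step 4: T in hours = 37945.7 / 3600 = 10.540 hours

10.540


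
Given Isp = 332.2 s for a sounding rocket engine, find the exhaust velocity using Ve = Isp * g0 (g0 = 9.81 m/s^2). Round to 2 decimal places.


Step 1: Ve = Isp * g0 = 332.2 * 9.81
Step 2: Ve = 3258.88 m/s

3258.88


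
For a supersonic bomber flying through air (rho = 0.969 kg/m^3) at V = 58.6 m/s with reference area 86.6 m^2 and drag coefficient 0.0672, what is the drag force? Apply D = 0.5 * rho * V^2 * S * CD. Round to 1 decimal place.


Step 1: Dynamic pressure q = 0.5 * 0.969 * 58.6^2 = 1663.7536 Pa
Step 2: Drag D = q * S * CD = 1663.7536 * 86.6 * 0.0672
Step 3: D = 9682.2 N

9682.2


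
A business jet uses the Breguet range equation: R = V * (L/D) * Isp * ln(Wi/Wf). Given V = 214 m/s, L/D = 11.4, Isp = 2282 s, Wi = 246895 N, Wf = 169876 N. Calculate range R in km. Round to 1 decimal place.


Step 1: Coefficient = V * (L/D) * Isp = 214 * 11.4 * 2282 = 5567167.2 m
Step 2: Wi/Wf = 246895 / 169876 = 1.453384
Step 3: ln(1.453384) = 0.373894
Step 4: R = 5567167.2 * 0.373894 = 2081532.6 m = 2081.5 km

2081.5


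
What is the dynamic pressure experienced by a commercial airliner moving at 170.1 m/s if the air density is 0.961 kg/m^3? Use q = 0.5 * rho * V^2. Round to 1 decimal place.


Step 1: V^2 = 170.1^2 = 28934.01
Step 2: q = 0.5 * 0.961 * 28934.01
Step 3: q = 13902.8 Pa

13902.8


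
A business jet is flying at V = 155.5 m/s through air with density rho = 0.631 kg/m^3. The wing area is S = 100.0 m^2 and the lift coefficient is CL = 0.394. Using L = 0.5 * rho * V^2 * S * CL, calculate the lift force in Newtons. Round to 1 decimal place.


Step 1: Calculate dynamic pressure q = 0.5 * 0.631 * 155.5^2 = 0.5 * 0.631 * 24180.25 = 7628.8689 Pa
Step 2: Multiply by wing area and lift coefficient: L = 7628.8689 * 100.0 * 0.394
Step 3: L = 762886.8875 * 0.394 = 300577.4 N

300577.4


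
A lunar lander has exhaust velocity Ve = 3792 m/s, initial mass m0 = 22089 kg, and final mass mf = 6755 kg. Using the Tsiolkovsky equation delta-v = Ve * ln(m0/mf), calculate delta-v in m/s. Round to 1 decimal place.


Step 1: Mass ratio m0/mf = 22089 / 6755 = 3.270022
Step 2: ln(3.270022) = 1.184797
Step 3: delta-v = 3792 * 1.184797 = 4492.7 m/s

4492.7


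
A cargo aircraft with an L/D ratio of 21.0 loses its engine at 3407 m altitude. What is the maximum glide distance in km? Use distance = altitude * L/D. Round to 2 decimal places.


Step 1: Glide distance = altitude * L/D = 3407 * 21.0 = 71547.0 m
Step 2: Convert to km: 71547.0 / 1000 = 71.55 km

71.55


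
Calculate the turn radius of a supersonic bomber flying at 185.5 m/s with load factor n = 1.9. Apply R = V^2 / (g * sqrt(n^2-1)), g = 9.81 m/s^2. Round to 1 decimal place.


Step 1: V^2 = 185.5^2 = 34410.25
Step 2: n^2 - 1 = 1.9^2 - 1 = 2.61
Step 3: sqrt(2.61) = 1.615549
Step 4: R = 34410.25 / (9.81 * 1.615549) = 2171.2 m

2171.2


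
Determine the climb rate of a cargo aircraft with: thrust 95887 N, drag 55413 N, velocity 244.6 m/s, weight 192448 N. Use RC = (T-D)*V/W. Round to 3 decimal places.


Step 1: Excess thrust = T - D = 95887 - 55413 = 40474 N
Step 2: Excess power = 40474 * 244.6 = 9899940.4 W
Step 3: RC = 9899940.4 / 192448 = 51.442 m/s

51.442


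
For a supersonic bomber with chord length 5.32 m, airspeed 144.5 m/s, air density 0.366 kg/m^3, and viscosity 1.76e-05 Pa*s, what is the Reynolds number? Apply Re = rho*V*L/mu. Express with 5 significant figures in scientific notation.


Step 1: Numerator = rho * V * L = 0.366 * 144.5 * 5.32 = 281.35884
Step 2: Re = 281.35884 / 1.76e-05
Step 3: Re = 1.5986e+07

1.5986e+07


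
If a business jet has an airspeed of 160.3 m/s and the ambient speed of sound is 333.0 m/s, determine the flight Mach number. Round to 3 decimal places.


Step 1: M = V / a = 160.3 / 333.0
Step 2: M = 0.481

0.481


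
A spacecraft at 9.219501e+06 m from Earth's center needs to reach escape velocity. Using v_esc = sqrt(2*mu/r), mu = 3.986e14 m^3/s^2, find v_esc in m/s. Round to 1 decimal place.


Step 1: 2*mu/r = 2 * 3.986e14 / 9.219501e+06 = 86468888.0667
Step 2: v_esc = sqrt(86468888.0667) = 9298.9 m/s

9298.9


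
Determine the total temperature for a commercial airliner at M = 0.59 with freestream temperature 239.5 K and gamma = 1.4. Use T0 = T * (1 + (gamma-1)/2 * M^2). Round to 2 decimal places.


Step 1: (gamma-1)/2 = 0.2
Step 2: M^2 = 0.3481
Step 3: 1 + 0.2 * 0.3481 = 1.06962
Step 4: T0 = 239.5 * 1.06962 = 256.17 K

256.17


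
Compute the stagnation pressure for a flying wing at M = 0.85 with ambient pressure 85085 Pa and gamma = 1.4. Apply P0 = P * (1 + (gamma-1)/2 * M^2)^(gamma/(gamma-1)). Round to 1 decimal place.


Step 1: (gamma-1)/2 * M^2 = 0.2 * 0.7225 = 0.1445
Step 2: 1 + 0.1445 = 1.1445
Step 3: Exponent gamma/(gamma-1) = 3.5
Step 4: P0 = 85085 * 1.1445^3.5 = 136460.9 Pa

136460.9


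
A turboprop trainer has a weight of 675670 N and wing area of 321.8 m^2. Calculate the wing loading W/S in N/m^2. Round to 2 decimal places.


Step 1: Wing loading = W / S = 675670 / 321.8
Step 2: Wing loading = 2099.66 N/m^2

2099.66


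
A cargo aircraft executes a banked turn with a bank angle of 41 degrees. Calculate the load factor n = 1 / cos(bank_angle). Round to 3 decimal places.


Step 1: Convert 41 degrees to radians = 0.715585
Step 2: cos(41 deg) = 0.75471
Step 3: n = 1 / 0.75471 = 1.325

1.325


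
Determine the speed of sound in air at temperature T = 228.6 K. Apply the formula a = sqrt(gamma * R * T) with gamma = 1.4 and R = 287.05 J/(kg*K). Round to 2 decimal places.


Step 1: gamma * R * T = 1.4 * 287.05 * 228.6 = 91867.482
Step 2: a = sqrt(91867.482) = 303.10 m/s

303.10


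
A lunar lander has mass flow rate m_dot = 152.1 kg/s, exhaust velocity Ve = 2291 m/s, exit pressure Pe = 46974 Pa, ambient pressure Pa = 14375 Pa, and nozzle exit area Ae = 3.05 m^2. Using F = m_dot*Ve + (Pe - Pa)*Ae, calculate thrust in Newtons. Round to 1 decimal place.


Step 1: Momentum thrust = m_dot * Ve = 152.1 * 2291 = 348461.1 N
Step 2: Pressure thrust = (Pe - Pa) * Ae = (46974 - 14375) * 3.05 = 99426.95 N
Step 3: Total thrust F = 348461.1 + 99426.95 = 447888.1 N

447888.1


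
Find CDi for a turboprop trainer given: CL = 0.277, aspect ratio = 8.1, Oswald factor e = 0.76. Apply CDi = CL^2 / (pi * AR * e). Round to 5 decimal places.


Step 1: CL^2 = 0.277^2 = 0.076729
Step 2: pi * AR * e = 3.14159 * 8.1 * 0.76 = 19.339644
Step 3: CDi = 0.076729 / 19.339644 = 0.00397

0.00397


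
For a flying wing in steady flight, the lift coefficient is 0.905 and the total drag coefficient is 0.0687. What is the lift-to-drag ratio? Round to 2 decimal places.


Step 1: L/D = CL / CD = 0.905 / 0.0687
Step 2: L/D = 13.17

13.17


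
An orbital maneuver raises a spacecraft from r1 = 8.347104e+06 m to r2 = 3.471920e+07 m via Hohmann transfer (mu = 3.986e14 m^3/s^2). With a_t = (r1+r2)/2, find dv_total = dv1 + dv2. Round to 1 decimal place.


Step 1: Transfer semi-major axis a_t = (8.347104e+06 + 3.471920e+07) / 2 = 2.153315e+07 m
Step 2: v1 (circular at r1) = sqrt(mu/r1) = 6910.36 m/s
Step 3: v_t1 = sqrt(mu*(2/r1 - 1/a_t)) = 8774.69 m/s
Step 4: dv1 = |8774.69 - 6910.36| = 1864.33 m/s
Step 5: v2 (circular at r2) = 3388.32 m/s, v_t2 = 2109.59 m/s
Step 6: dv2 = |3388.32 - 2109.59| = 1278.73 m/s
Step 7: Total delta-v = 1864.33 + 1278.73 = 3143.1 m/s

3143.1


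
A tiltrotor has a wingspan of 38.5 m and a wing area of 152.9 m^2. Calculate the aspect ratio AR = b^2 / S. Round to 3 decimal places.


Step 1: b^2 = 38.5^2 = 1482.25
Step 2: AR = 1482.25 / 152.9 = 9.694

9.694


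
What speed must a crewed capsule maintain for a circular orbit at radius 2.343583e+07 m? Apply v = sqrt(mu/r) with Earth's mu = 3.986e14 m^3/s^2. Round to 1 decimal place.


Step 1: mu / r = 3.986e14 / 2.343583e+07 = 17008145.2204
Step 2: v = sqrt(17008145.2204) = 4124.1 m/s

4124.1


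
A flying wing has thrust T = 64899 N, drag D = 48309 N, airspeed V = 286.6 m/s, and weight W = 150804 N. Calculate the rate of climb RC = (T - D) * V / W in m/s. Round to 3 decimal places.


Step 1: Excess thrust = T - D = 64899 - 48309 = 16590 N
Step 2: Excess power = 16590 * 286.6 = 4754694.0 W
Step 3: RC = 4754694.0 / 150804 = 31.529 m/s

31.529


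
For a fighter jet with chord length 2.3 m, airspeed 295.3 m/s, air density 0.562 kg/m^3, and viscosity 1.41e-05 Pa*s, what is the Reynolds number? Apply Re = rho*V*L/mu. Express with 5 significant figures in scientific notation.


Step 1: Numerator = rho * V * L = 0.562 * 295.3 * 2.3 = 381.70478
Step 2: Re = 381.70478 / 1.41e-05
Step 3: Re = 2.7071e+07

2.7071e+07


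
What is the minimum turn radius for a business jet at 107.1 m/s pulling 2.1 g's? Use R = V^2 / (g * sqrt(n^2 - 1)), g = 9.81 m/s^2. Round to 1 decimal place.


Step 1: V^2 = 107.1^2 = 11470.41
Step 2: n^2 - 1 = 2.1^2 - 1 = 3.41
Step 3: sqrt(3.41) = 1.846619
Step 4: R = 11470.41 / (9.81 * 1.846619) = 633.2 m

633.2


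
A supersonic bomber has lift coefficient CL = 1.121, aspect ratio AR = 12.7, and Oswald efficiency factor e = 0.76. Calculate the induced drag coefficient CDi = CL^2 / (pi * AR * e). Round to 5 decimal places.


Step 1: CL^2 = 1.121^2 = 1.256641
Step 2: pi * AR * e = 3.14159 * 12.7 * 0.76 = 30.322652
Step 3: CDi = 1.256641 / 30.322652 = 0.04144

0.04144


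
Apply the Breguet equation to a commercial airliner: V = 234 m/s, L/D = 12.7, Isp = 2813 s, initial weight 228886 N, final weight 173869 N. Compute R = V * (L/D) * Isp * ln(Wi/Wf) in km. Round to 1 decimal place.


Step 1: Coefficient = V * (L/D) * Isp = 234 * 12.7 * 2813 = 8359673.4 m
Step 2: Wi/Wf = 228886 / 173869 = 1.316428
Step 3: ln(1.316428) = 0.274922
Step 4: R = 8359673.4 * 0.274922 = 2298257.5 m = 2298.3 km

2298.3


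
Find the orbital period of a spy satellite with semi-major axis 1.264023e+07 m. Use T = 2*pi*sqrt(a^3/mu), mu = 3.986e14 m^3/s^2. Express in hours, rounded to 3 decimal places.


Step 1: a^3 / mu = 2.019598e+21 / 3.986e14 = 5.066729e+06
Step 2: sqrt(5.066729e+06) = 2250.9395 s
Step 3: T = 2*pi * 2250.9395 = 14143.07 s
Step 4: T in hours = 14143.07 / 3600 = 3.929 hours

3.929


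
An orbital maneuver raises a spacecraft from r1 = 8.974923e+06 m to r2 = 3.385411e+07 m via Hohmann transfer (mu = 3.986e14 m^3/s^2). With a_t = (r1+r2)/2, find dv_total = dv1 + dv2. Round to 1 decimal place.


Step 1: Transfer semi-major axis a_t = (8.974923e+06 + 3.385411e+07) / 2 = 2.141452e+07 m
Step 2: v1 (circular at r1) = sqrt(mu/r1) = 6664.28 m/s
Step 3: v_t1 = sqrt(mu*(2/r1 - 1/a_t)) = 8379.24 m/s
Step 4: dv1 = |8379.24 - 6664.28| = 1714.96 m/s
Step 5: v2 (circular at r2) = 3431.33 m/s, v_t2 = 2221.39 m/s
Step 6: dv2 = |3431.33 - 2221.39| = 1209.95 m/s
Step 7: Total delta-v = 1714.96 + 1209.95 = 2924.9 m/s

2924.9


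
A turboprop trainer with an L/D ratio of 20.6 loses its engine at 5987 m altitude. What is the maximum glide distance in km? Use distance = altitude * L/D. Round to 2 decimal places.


Step 1: Glide distance = altitude * L/D = 5987 * 20.6 = 123332.2 m
Step 2: Convert to km: 123332.2 / 1000 = 123.33 km

123.33


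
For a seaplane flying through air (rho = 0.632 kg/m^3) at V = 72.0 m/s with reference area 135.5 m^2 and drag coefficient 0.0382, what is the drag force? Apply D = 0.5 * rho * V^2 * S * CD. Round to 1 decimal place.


Step 1: Dynamic pressure q = 0.5 * 0.632 * 72.0^2 = 1638.144 Pa
Step 2: Drag D = q * S * CD = 1638.144 * 135.5 * 0.0382
Step 3: D = 8479.2 N

8479.2


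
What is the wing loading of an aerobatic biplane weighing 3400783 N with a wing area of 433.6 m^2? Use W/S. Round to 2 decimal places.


Step 1: Wing loading = W / S = 3400783 / 433.6
Step 2: Wing loading = 7843.13 N/m^2

7843.13


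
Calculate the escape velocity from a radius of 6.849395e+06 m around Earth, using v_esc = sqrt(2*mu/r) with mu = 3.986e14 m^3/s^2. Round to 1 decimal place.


Step 1: 2*mu/r = 2 * 3.986e14 / 6.849395e+06 = 116389841.7305
Step 2: v_esc = sqrt(116389841.7305) = 10788.4 m/s

10788.4


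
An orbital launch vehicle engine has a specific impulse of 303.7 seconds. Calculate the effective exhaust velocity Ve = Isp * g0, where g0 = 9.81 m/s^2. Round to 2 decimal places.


Step 1: Ve = Isp * g0 = 303.7 * 9.81
Step 2: Ve = 2979.30 m/s

2979.30


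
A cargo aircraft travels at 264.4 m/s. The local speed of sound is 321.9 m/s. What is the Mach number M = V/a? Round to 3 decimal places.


Step 1: M = V / a = 264.4 / 321.9
Step 2: M = 0.821

0.821


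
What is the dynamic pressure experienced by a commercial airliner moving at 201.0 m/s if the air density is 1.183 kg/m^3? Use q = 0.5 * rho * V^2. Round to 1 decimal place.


Step 1: V^2 = 201.0^2 = 40401.0
Step 2: q = 0.5 * 1.183 * 40401.0
Step 3: q = 23897.2 Pa

23897.2


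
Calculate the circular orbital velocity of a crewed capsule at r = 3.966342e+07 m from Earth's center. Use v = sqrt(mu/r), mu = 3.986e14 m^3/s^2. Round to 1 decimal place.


Step 1: mu / r = 3.986e14 / 3.966342e+07 = 10049562.0398
Step 2: v = sqrt(10049562.0398) = 3170.1 m/s

3170.1


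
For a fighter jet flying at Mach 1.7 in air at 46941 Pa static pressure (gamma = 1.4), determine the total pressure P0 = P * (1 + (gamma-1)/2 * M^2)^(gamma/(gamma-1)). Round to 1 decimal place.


Step 1: (gamma-1)/2 * M^2 = 0.2 * 2.89 = 0.578
Step 2: 1 + 0.578 = 1.578
Step 3: Exponent gamma/(gamma-1) = 3.5
Step 4: P0 = 46941 * 1.578^3.5 = 231700.4 Pa

231700.4


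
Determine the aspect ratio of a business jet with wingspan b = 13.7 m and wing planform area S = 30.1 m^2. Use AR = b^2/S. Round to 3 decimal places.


Step 1: b^2 = 13.7^2 = 187.69
Step 2: AR = 187.69 / 30.1 = 6.236

6.236


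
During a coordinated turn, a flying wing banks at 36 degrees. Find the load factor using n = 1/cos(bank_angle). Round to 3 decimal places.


Step 1: Convert 36 degrees to radians = 0.628319
Step 2: cos(36 deg) = 0.809017
Step 3: n = 1 / 0.809017 = 1.236

1.236


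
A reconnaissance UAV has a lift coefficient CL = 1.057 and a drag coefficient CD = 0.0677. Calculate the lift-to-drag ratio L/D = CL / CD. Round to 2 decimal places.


Step 1: L/D = CL / CD = 1.057 / 0.0677
Step 2: L/D = 15.61

15.61


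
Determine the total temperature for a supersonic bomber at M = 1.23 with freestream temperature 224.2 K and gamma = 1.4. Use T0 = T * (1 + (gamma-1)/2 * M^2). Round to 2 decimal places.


Step 1: (gamma-1)/2 = 0.2
Step 2: M^2 = 1.5129
Step 3: 1 + 0.2 * 1.5129 = 1.30258
Step 4: T0 = 224.2 * 1.30258 = 292.04 K

292.04


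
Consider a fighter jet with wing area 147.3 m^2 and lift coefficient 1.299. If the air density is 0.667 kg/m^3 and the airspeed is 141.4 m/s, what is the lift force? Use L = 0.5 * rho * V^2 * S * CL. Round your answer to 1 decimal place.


Step 1: Calculate dynamic pressure q = 0.5 * 0.667 * 141.4^2 = 0.5 * 0.667 * 19993.96 = 6667.9857 Pa
Step 2: Multiply by wing area and lift coefficient: L = 6667.9857 * 147.3 * 1.299
Step 3: L = 982194.2877 * 1.299 = 1275870.4 N

1275870.4
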